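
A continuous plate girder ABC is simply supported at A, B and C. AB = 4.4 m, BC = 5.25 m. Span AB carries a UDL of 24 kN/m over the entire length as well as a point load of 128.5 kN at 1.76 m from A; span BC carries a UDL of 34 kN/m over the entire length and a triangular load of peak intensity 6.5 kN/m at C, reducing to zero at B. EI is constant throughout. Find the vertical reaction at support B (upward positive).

Release continuity at B by inserting a hinge; the redundant is the internal moment M_B. The primary structure is two simply-supported spans AB and BC.
End slopes at the hinge B, treating each span as simply supported:
  span AB: UDL 24: wL³/(24EI) = 85.18/EI
  span AB: point load 128.5 at a = 1.76: Pab(L + a)/(6LEI) = 139.3/EI
  span BC: UDL 34: wL³/(24EI) = 205/EI
  span BC: triangular load, peak 6.5: 7w₀L³/(360EI) = 18.29/EI
  relative rotation θ_0 = (224.5 + 223.3)/EI = 447.8/EI
A unit hogging moment at B produces rotation L₁/(3EI) + L₂/(3EI) = 3.217/EI.
Slope continuity at B: θ_0 = M_B·3.217/EI, so M_B = 447.8/3.217 = 139.2 kN·m (hogging).
Span AB, ΣM about A with M_B applied at B: R_B^{AB}·4.4 = 458.5 + 139.2, so R_B^{AB} = 135.8 kN and R_A = 234.1 − 135.8 = 98.26 kN.
Span BC, ΣM about C: R_B^{BC}·5.25 = 498.4 + 139.2, so R_B^{BC} = 121.5 kN and R_C = 195.6 − 121.5 = 74.11 kN.
R_B = 135.8 + 121.5 = 257.3 kN.

R_B = 257.3 kN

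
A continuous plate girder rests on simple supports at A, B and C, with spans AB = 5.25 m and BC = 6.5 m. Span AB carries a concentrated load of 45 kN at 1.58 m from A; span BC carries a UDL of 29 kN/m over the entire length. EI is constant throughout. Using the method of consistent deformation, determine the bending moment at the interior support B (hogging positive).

Take M_B as the redundant. Released structure: two simple spans AB and BC with a hinge at B.
Discontinuity in slope at B on the released structure — sum the simple-span end rotations:
  span AB: point load 45 at a = 1.58: Pab(L + a)/(6LEI) = 56.58/EI
  span BC: UDL 29: wL³/(24EI) = 331.8/EI
  relative rotation θ_0 = (56.58 + 331.8)/EI = 388.4/EI
A unit hogging moment at B produces rotation L₁/(3EI) + L₂/(3EI) = 3.917/EI.
Compatibility: M_B·(L₁+L₂)/(3EI) = θ_0, giving M_B = 99.17 kN·m (hogging).

M_B = 99.17 kN·m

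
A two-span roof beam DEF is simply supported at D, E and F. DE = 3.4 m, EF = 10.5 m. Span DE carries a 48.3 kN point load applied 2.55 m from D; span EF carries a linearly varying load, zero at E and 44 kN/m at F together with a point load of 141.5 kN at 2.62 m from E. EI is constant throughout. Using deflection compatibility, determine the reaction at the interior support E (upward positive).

R_E = 376.8 kN

Take M_E as the redundant. Released structure: two simple spans DE and EF with a hinge at E.
End slopes at the hinge E, treating each span as simply supported:
  span DE: point load 48.3 at a = 2.55: Pab(L + a)/(6LEI) = 30.53/EI
  span EF: triangular load, peak 44: 7w₀L³/(360EI) = 990.4/EI
  span EF: point load 141.5 at a = 2.62: Pab(L + b)/(6LEI) = 852.3/EI
  relative rotation θ_0 = (30.53 + 1843)/EI = 1873/EI
A unit hogging moment at E produces rotation L₁/(3EI) + L₂/(3EI) = 4.633/EI.
Slope continuity at E: θ_0 = M_E·4.633/EI, so M_E = 1873/4.633 = 404.3 kN·m (hogging).
Span DE, ΣM about D with M_E applied at E: R_E^{DE}·3.4 = 123.2 + 404.3, so R_E^{DE} = 155.1 kN and R_D = 48.3 − 155.1 = -106.8 kN.
Span EF, ΣM about F: R_E^{EF}·10.5 = 1924 + 404.3, so R_E^{EF} = 221.7 kN and R_F = 372.5 − 221.7 = 150.8 kN.
R_E = 155.1 + 221.7 = 376.8 kN.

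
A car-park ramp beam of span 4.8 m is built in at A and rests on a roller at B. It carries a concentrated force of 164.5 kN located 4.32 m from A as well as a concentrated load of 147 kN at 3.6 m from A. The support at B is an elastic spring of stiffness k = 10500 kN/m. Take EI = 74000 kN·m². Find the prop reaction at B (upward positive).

Choose R_B as the redundant. The primary structure is the cantilever fixed at A.
Deflection at B on the released cantilever, summing each load's contribution:
  point load 164.5 at a = 4.32: Pa²(3L − a)/(6EI) = 5158/EI
  point load 147 at a = 3.6: Pa²(3L − a)/(6EI) = 3429/EI
  δ_0 = 8587/EI
Tip deflection under a unit load at B: L³/(3EI) = 36.86/EI.
With EI = 74000 kN·m²: δ_0 = 0.11604 m and δ_{BB} = 0.000498 m/kN.
Compatibility — the spring shortens by R_B/k under the reaction it provides: δ_0 − R_B·δ_{BB} = R_B/k. With 1/k = 0.000095 m/kN, R_B = δ_0 / (δ_{BB} + 1/k) = 0.11604 / (0.000498 + 0.000095) = 195.5 kN.

R_B = 195.5 kN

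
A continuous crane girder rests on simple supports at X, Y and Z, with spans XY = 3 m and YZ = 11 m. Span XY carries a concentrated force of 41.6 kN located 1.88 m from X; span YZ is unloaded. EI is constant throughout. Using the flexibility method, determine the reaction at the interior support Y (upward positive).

Take M_Y as the redundant. Released structure: two simple spans XY and YZ with a hinge at Y.
Rotations at Y on the released spans (each span's end-slope, ×1/EI):
  span XY: point load 41.6 at a = 1.88: Pab(L + a)/(6LEI) = 23.75/EI
  relative rotation θ_0 = (23.75 + 0)/EI = 23.75/EI
A unit hogging moment at Y produces rotation L₁/(3EI) + L₂/(3EI) = 4.667/EI.
Slope continuity at Y: θ_0 = M_Y·4.667/EI, so M_Y = 23.75/4.667 = 5.089 kN·m (hogging).
Span XY, ΣM about X with M_Y applied at Y: R_Y^{XY}·3 = 78.21 + 5.089, so R_Y^{XY} = 27.77 kN and R_X = 41.6 − 27.77 = 13.83 kN.
Span YZ, ΣM about Z: R_Y^{YZ}·11 = 0 + 5.089, so R_Y^{YZ} = 0.4626 kN and R_Z = 0 − 0.4626 = -0.4626 kN.
R_Y = 27.77 + 0.4626 = 28.23 kN.

R_Y = 28.23 kN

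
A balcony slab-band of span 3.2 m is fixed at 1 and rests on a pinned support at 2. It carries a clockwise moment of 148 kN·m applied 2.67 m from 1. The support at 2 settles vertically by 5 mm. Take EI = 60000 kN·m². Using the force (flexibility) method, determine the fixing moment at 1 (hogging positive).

Remove the prop at 2; the released (primary) structure is a cantilever built in at 1.
Free-end deflection of the primary structure under the applied loading (downward +):
  clockwise couple 148 at a = 2.67: M₀a(2L − a)/(2EI) = 737/EI
Flexibility coefficient — unit upward force at 2: δ_{22} = L³/(3EI) = 10.92/EI.
With EI = 60000 kN·m²: δ_0 = 0.012283 m and δ_{22} = 0.000182 m/kN.
Compatibility — the beam at 2 must follow the support down by 0.005 m: δ_0 − R_2·δ_{22} = 0.005, so R_2 = (0.012283 − 0.005)/0.000182 = 40.01 kN.
Moment equilibrium about 1: M_1 = Σ(load moments about 1) − R_2·L = 148 − 40.01×3.2 = 19.98 kN·m.

M_1 = 19.98 kN·m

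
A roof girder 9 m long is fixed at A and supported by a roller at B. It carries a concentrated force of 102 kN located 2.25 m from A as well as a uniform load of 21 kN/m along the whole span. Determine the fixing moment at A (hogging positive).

M_A = 363.2 kN·m

Release the roller at B. Primary structure: cantilever fixed at A.
Free-end deflection of the primary structure under the applied loading (downward +):
  point load 102 at a = 2.25: Pa²(3L − a)/(6EI) = 2130/EI
  UDL 21: wL⁴/(8EI) = 17223/EI
  δ_0 = 19353/EI
Tip deflection under a unit load at B: L³/(3EI) = 243/EI.
The prop prevents deflection at B: R_B = δ_0/δ_{BB} = 19353/243 = 79.64 kN.
Moment equilibrium about A: M_A = Σ(load moments about A) − R_B·L = 1080 − 79.64×9 = 363.2 kN·m.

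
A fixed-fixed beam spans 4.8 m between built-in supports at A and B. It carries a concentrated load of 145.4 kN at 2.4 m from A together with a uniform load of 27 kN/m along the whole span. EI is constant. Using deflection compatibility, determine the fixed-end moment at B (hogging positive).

M_B = 139.1 kN·m

Release both end moments; the primary structure is a simply-supported span AB with redundants M_A and M_B.
End rotations of the released simple span under the applied load (×1/EI):
  at A: point load 145.4 at a = 2.4: Pab(L + b)/(6LEI) = 209.4/EI
  at B: point load 145.4 at a = 2.4: Pab(L + a)/(6LEI) = 209.4/EI
  at A: UDL 27: wL³/(24EI) = 124.4/EI
  at B: UDL 27: wL³/(24EI) = 124.4/EI
  θ_A0 = 333.8/EI,  θ_B0 = 333.8/EI
Flexibility coefficients: a unit moment at one end gives L/(3EI) there and L/(6EI) at the far end, so f₁₁ = f₂₂ = 1.6/EI and f₁₂ = f₂₁ = 0.8/EI.
Compatibility — zero rotation at each built-in end:
  1.6 M_A + 0.8 M_B = 333.8
  0.8 M_A + 1.6 M_B = 333.8
Solving the pair gives M_A = 139.1 kN·m and M_B = 139.1 kN·m (hogging).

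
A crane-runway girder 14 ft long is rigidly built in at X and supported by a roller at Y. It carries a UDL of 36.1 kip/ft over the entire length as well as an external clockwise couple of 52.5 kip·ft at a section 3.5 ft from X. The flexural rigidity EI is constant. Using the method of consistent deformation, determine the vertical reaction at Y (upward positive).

Take the reaction at Y as the redundant and release it; the primary structure is a cantilever fixed at X.
Primary-structure tip deflection at Y by superposition:
  UDL 36.1: wL⁴/(8EI) = 173352/EI
  clockwise couple 52.5 at a = 3.5: M₀a(2L − a)/(2EI) = 2251/EI
  δ_0 = 175603/EI
Flexibility coefficient — unit upward force at Y: δ_{YY} = L³/(3EI) = 914.7/EI.
The prop prevents deflection at Y: R_Y = δ_0/δ_{YY} = 175603/914.7 = 192 kip.

R_Y = 192 kip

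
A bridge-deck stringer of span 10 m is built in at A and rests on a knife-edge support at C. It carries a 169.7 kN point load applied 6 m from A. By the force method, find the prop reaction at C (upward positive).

R_C = 73.31 kN

Remove the prop at C; the released (primary) structure is a cantilever built in at A.
Primary-structure tip deflection at C by superposition:
  point load 169.7 at a = 6: Pa²(3L − a)/(6EI) = 24437/EI
Tip deflection under a unit load at C: L³/(3EI) = 333.3/EI.
Compatibility at C: δ_0 − R_C·δ_{CC} = 0, so R_C = 24437/333.3 = 73.31 kN.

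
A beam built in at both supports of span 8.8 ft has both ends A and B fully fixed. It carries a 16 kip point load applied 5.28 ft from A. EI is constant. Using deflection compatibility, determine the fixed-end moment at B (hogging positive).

Release both end moments; the primary structure is a simply-supported span AB with redundants M_A and M_B.
On the primary (simply-supported) span, the end slopes from the loading are:
  at A: point load 16 at a = 5.28: Pab(L + b)/(6LEI) = 69.39/EI
  at B: point load 16 at a = 5.28: Pab(L + a)/(6LEI) = 79.3/EI
  θ_A0 = 69.39/EI,  θ_B0 = 79.3/EI
Flexibility coefficients: a unit moment at one end gives L/(3EI) there and L/(6EI) at the far end, so f₁₁ = f₂₂ = 2.933/EI and f₁₂ = f₂₁ = 1.467/EI.
Compatibility — zero rotation at each built-in end:
  2.933 M_A + 1.467 M_B = 69.39
  1.467 M_A + 2.933 M_B = 79.3
Solving the pair gives M_A = 13.52 kip·ft and M_B = 20.28 kip·ft (hogging).

M_B = 20.28 kip·ft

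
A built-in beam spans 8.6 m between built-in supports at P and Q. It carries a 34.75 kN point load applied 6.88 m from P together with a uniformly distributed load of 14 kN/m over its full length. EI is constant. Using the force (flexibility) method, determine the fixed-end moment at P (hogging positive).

M_P = 95.85 kN·m

Release both end moments; the primary structure is a simply-supported span PQ with redundants M_P and M_Q.
On the primary (simply-supported) span, the end slopes from the loading are:
  at P: point load 34.75 at a = 6.88: Pab(L + b)/(6LEI) = 82.24/EI
  at Q: point load 34.75 at a = 6.88: Pab(L + a)/(6LEI) = 123.4/EI
  at P: UDL 14: wL³/(24EI) = 371/EI
  at Q: UDL 14: wL³/(24EI) = 371/EI
  θ_P0 = 453.3/EI,  θ_Q0 = 494.4/EI
Flexibility coefficients: a unit moment at one end gives L/(3EI) there and L/(6EI) at the far end, so f₁₁ = f₂₂ = 2.867/EI and f₁₂ = f₂₁ = 1.433/EI.
Compatibility — zero rotation at each built-in end:
  2.867 M_P + 1.433 M_Q = 453.3
  1.433 M_P + 2.867 M_Q = 494.4
Solving the pair gives M_P = 95.85 kN·m and M_Q = 124.5 kN·m (hogging).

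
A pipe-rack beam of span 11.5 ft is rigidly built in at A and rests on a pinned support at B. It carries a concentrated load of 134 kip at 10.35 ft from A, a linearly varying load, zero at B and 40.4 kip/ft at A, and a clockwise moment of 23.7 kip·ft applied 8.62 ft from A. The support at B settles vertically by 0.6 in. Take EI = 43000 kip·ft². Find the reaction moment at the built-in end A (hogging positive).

Take the reaction at B as the redundant and release it; the primary structure is a cantilever fixed at A.
Primary-structure tip deflection at B by superposition:
  point load 134 at a = 10.35: Pa²(3L − a)/(6EI) = 57777/EI
  triangular load, peak 40.4 at the fixed end: w₀L⁴/(30EI) = 23553/EI
  clockwise couple 23.7 at a = 8.62: M₀a(2L − a)/(2EI) = 1469/EI
  δ_0 = 82799/EI
Flexibility coefficient — unit upward force at B: δ_{BB} = L³/(3EI) = 507/EI.
With EI = 43000 kip·ft²: δ_0 = 1.9256 ft and δ_{BB} = 0.01179 ft/kip.
Compatibility — the beam at B must follow the support down by 0.05 ft: δ_0 − R_B·δ_{BB} = 0.05, so R_B = (1.9256 − 0.05)/0.01179 = 159.1 kip.
Moment equilibrium about A: M_A = Σ(load moments about A) − R_B·L = 2301 − 159.1×11.5 = 471.6 kip·ft.

M_A = 471.6 kip·ft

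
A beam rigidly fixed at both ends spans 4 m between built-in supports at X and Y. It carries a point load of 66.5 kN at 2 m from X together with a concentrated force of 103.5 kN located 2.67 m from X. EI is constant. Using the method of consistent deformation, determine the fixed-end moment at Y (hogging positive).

M_Y = 94.58 kN·m

Release both end moments; the primary structure is a simply-supported span XY with redundants M_X and M_Y.
On the primary (simply-supported) span, the end slopes from the loading are:
  at X: point load 66.5 at a = 2: Pab(L + b)/(6LEI) = 66.5/EI
  at Y: point load 66.5 at a = 2: Pab(L + a)/(6LEI) = 66.5/EI
  at X: point load 103.5 at a = 2.67: Pab(L + b)/(6LEI) = 81.62/EI
  at Y: point load 103.5 at a = 2.67: Pab(L + a)/(6LEI) = 102.1/EI
  θ_X0 = 148.1/EI,  θ_Y0 = 168.6/EI
Flexibility coefficients: a unit moment at one end gives L/(3EI) there and L/(6EI) at the far end, so f₁₁ = f₂₂ = 1.333/EI and f₁₂ = f₂₁ = 0.6667/EI.
Compatibility — zero rotation at each built-in end:
  1.333 M_X + 0.6667 M_Y = 148.1
  0.6667 M_X + 1.333 M_Y = 168.6
Solving the pair gives M_X = 63.8 kN·m and M_Y = 94.58 kN·m (hogging).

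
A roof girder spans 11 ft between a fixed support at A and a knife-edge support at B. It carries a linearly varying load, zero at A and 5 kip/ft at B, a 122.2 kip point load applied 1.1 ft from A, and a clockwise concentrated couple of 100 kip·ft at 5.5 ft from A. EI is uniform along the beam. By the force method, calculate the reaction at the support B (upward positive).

Take the reaction at B as the redundant and release it; the primary structure is a cantilever fixed at A.
Free-end deflection of the primary structure under the applied loading (downward +):
  triangular load, peak 5 at the free end: 11w₀L⁴/(120EI) = 6710/EI
  point load 122.2 at a = 1.1: Pa²(3L − a)/(6EI) = 786.1/EI
  clockwise couple 100 at a = 5.5: M₀a(2L − a)/(2EI) = 4538/EI
  δ_0 = 12034/EI
Tip deflection under a unit load at B: L³/(3EI) = 443.7/EI.
Compatibility at B: δ_0 − R_B·δ_{BB} = 0, so R_B = 12034/443.7 = 27.12 kip.

R_B = 27.12 kip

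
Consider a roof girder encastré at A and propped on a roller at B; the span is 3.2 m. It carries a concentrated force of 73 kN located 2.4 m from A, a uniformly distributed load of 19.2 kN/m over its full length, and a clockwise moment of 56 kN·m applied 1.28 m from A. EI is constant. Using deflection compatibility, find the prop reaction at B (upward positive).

R_B = 86.04 kN

Release the roller at B. Primary structure: cantilever fixed at A.
Free-end deflection of the primary structure under the applied loading (downward +):
  point load 73 at a = 2.4: Pa²(3L − a)/(6EI) = 504.6/EI
  UDL 19.2: wL⁴/(8EI) = 251.7/EI
  clockwise couple 56 at a = 1.28: M₀a(2L − a)/(2EI) = 183.5/EI
  δ_0 = 939.7/EI
Flexibility coefficient — unit upward force at B: δ_{BB} = L³/(3EI) = 10.92/EI.
The prop prevents deflection at B: R_B = δ_0/δ_{BB} = 939.7/10.92 = 86.04 kN.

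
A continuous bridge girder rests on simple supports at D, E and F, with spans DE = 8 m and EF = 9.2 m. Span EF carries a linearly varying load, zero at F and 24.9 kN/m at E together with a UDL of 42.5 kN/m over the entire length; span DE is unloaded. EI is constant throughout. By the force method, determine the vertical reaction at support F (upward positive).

Take M_E as the redundant. Released structure: two simple spans DE and EF with a hinge at E.
Rotations at E on the released spans (each span's end-slope, ×1/EI):
  span EF: triangular load, peak 24.9: w₀L³/(45EI) = 430.9/EI
  span EF: UDL 42.5: wL³/(24EI) = 1379/EI
  relative rotation θ_0 = (0 + 1810)/EI = 1810/EI
A unit hogging moment at E produces rotation L₁/(3EI) + L₂/(3EI) = 5.733/EI.
Slope continuity at E: θ_0 = M_E·5.733/EI, so M_E = 1810/5.733 = 315.7 kN·m (hogging).
Span EF, ΣM about F: R_E^{EF}·9.2 = 2501 + 315.7, so R_E^{EF} = 306.2 kN and R_F = 505.5 − 306.2 = 199.4 kN.

R_F = 199.4 kN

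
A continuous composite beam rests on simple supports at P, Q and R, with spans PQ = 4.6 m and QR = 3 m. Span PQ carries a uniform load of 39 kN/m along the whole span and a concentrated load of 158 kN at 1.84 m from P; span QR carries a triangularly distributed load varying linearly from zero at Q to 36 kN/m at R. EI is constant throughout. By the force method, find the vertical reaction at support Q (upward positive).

Take M_Q as the redundant. Released structure: two simple spans PQ and QR with a hinge at Q.
Rotations at Q on the released spans (each span's end-slope, ×1/EI):
  span PQ: UDL 39: wL³/(24EI) = 158.2/EI
  span PQ: point load 158 at a = 1.84: Pab(L + a)/(6LEI) = 187.2/EI
  span QR: triangular load, peak 36: 7w₀L³/(360EI) = 18.9/EI
  relative rotation θ_0 = (345.4 + 18.9)/EI = 364.3/EI
A unit hogging moment at Q produces rotation L₁/(3EI) + L₂/(3EI) = 2.533/EI.
Slope continuity at Q: θ_0 = M_Q·2.533/EI, so M_Q = 364.3/2.533 = 143.8 kN·m (hogging).
Span PQ, ΣM about P with M_Q applied at Q: R_Q^{PQ}·4.6 = 703.3 + 143.8, so R_Q^{PQ} = 184.2 kN and R_P = 337.4 − 184.2 = 153.2 kN.
Span QR, ΣM about R: R_Q^{QR}·3 = 54 + 143.8, so R_Q^{QR} = 65.93 kN and R_R = 54 − 65.93 = -11.93 kN.
R_Q = 184.2 + 65.93 = 250.1 kN.

R_Q = 250.1 kN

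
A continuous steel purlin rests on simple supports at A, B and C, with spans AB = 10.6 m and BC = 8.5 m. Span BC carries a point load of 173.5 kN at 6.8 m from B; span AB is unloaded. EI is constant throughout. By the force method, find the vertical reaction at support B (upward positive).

Take M_B as the redundant. Released structure: two simple spans AB and BC with a hinge at B.
End slopes at the hinge B, treating each span as simply supported:
  span BC: point load 173.5 at a = 6.8: Pab(L + b)/(6LEI) = 401.1/EI
  relative rotation θ_0 = (0 + 401.1)/EI = 401.1/EI
A unit hogging moment at B produces rotation L₁/(3EI) + L₂/(3EI) = 6.367/EI.
Slope continuity at B: θ_0 = M_B·6.367/EI, so M_B = 401.1/6.367 = 63.01 kN·m (hogging).
Span AB, ΣM about A with M_B applied at B: R_B^{AB}·10.6 = 0 + 63.01, so R_B^{AB} = 5.944 kN and R_A = 0 − 5.944 = -5.944 kN.
Span BC, ΣM about C: R_B^{BC}·8.5 = 294.9 + 63.01, so R_B^{BC} = 42.11 kN and R_C = 173.5 − 42.11 = 131.4 kN.
R_B = 5.944 + 42.11 = 48.06 kN.

R_B = 48.06 kN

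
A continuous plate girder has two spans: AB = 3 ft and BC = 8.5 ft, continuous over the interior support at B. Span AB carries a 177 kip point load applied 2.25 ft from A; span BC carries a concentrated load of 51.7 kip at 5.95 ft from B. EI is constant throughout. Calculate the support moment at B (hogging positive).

Take M_B as the redundant. Released structure: two simple spans AB and BC with a hinge at B.
Rotations at B on the released spans (each span's end-slope, ×1/EI):
  span AB: point load 177 at a = 2.25: Pab(L + a)/(6LEI) = 87.12/EI
  span BC: point load 51.7 at a = 5.95: Pab(L + b)/(6LEI) = 170/EI
  relative rotation θ_0 = (87.12 + 170)/EI = 257.1/EI
A unit hogging moment at B produces rotation L₁/(3EI) + L₂/(3EI) = 3.833/EI.
Slope continuity at B: θ_0 = M_B·3.833/EI, so M_B = 257.1/3.833 = 67.06 kip·ft (hogging).

M_B = 67.06 kip·ft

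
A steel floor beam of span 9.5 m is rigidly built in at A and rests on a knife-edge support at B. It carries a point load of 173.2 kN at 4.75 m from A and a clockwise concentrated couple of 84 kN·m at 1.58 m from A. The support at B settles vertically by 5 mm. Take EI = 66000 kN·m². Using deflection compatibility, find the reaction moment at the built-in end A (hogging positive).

Choose R_B as the redundant. The primary structure is the cantilever fixed at A.
Primary-structure tip deflection at B by superposition:
  point load 173.2 at a = 4.75: Pa²(3L − a)/(6EI) = 15468/EI
  clockwise couple 84 at a = 1.58: M₀a(2L − a)/(2EI) = 1156/EI
  δ_0 = 16624/EI
Flexibility coefficient — unit upward force at B: δ_{BB} = L³/(3EI) = 285.8/EI.
With EI = 66000 kN·m²: δ_0 = 0.25189 m and δ_{BB} = 0.00433 m/kN.
Compatibility — the beam at B must follow the support down by 0.005 m: δ_0 − R_B·δ_{BB} = 0.005, so R_B = (0.25189 − 0.005)/0.00433 = 57.02 kN.
Moment equilibrium about A: M_A = Σ(load moments about A) − R_B·L = 906.7 − 57.02×9.5 = 365.1 kN·m.

M_A = 365.1 kN·m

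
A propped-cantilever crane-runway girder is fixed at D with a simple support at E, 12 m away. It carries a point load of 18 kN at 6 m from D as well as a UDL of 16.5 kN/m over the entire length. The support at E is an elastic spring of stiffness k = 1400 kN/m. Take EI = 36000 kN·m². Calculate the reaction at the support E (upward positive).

Remove the prop at E; the released (primary) structure is a cantilever built in at D.
Primary-structure tip deflection at E by superposition:
  point load 18 at a = 6: Pa²(3L − a)/(6EI) = 3240/EI
  UDL 16.5: wL⁴/(8EI) = 42768/EI
  δ_0 = 46008/EI
Flexibility coefficient — unit upward force at E: δ_{EE} = L³/(3EI) = 576/EI.
With EI = 36000 kN·m²: δ_0 = 1.278 m and δ_{EE} = 0.016 m/kN.
Compatibility — the spring shortens by R_E/k under the reaction it provides: δ_0 − R_E·δ_{EE} = R_E/k. With 1/k = 0.000714 m/kN, R_E = δ_0 / (δ_{EE} + 1/k) = 1.278 / (0.016 + 0.000714) = 76.46 kN.

R_E = 76.46 kN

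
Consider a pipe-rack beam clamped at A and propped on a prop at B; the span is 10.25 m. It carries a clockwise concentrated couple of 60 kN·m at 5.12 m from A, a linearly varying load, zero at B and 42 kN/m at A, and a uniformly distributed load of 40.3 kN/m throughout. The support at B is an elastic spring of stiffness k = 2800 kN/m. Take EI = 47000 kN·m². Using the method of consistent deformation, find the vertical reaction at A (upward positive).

Remove the prop at B; the released (primary) structure is a cantilever built in at A.
Primary-structure tip deflection at B by superposition:
  clockwise couple 60 at a = 5.12: M₀a(2L − a)/(2EI) = 2362/EI
  triangular load, peak 42 at the fixed end: w₀L⁴/(30EI) = 15453/EI
  UDL 40.3: wL⁴/(8EI) = 55605/EI
  δ_0 = 73420/EI
Tip deflection under a unit load at B: L³/(3EI) = 359/EI.
With EI = 47000 kN·m²: δ_0 = 1.5621 m and δ_{BB} = 0.007638 m/kN.
Compatibility — the spring shortens by R_B/k under the reaction it provides: δ_0 − R_B·δ_{BB} = R_B/k. With 1/k = 0.000357 m/kN, R_B = δ_0 / (δ_{BB} + 1/k) = 1.5621 / (0.007638 + 0.000357) = 195.4 kN.
Vertical equilibrium: R_A = ΣP − R_B = 628.3 − 195.4 = 432.9 kN.

R_A = 432.9 kN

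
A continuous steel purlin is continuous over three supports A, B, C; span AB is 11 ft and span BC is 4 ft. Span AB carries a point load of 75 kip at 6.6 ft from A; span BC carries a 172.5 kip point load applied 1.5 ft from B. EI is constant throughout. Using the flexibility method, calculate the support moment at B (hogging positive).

M_B = 151.2 kip·ft

Take M_B as the redundant. Released structure: two simple spans AB and BC with a hinge at B.
Rotations at B on the released spans (each span's end-slope, ×1/EI):
  span AB: point load 75 at a = 6.6: Pab(L + a)/(6LEI) = 580.8/EI
  span BC: point load 172.5 at a = 1.5: Pab(L + b)/(6LEI) = 175.2/EI
  relative rotation θ_0 = (580.8 + 175.2)/EI = 756/EI
A unit hogging moment at B produces rotation L₁/(3EI) + L₂/(3EI) = 5/EI.
Slope continuity at B: θ_0 = M_B·5/EI, so M_B = 756/5 = 151.2 kip·ft (hogging).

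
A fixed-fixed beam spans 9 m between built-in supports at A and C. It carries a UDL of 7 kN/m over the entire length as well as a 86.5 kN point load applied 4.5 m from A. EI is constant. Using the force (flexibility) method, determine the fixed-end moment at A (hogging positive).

M_A = 144.6 kN·m

Take the two fixed-end moments M_A, M_C as redundants; the released structure is the simple span AC.
Simple-span end rotations at A and C under the given loads:
  at A: UDL 7: wL³/(24EI) = 212.6/EI
  at C: UDL 7: wL³/(24EI) = 212.6/EI
  at A: point load 86.5 at a = 4.5: Pab(L + b)/(6LEI) = 437.9/EI
  at C: point load 86.5 at a = 4.5: Pab(L + a)/(6LEI) = 437.9/EI
  θ_A0 = 650.5/EI,  θ_C0 = 650.5/EI
Flexibility coefficients: a unit moment at one end gives L/(3EI) there and L/(6EI) at the far end, so f₁₁ = f₂₂ = 3/EI and f₁₂ = f₂₁ = 1.5/EI.
Compatibility — zero rotation at each built-in end:
  3 M_A + 1.5 M_C = 650.5
  1.5 M_A + 3 M_C = 650.5
Solving the pair gives M_A = 144.6 kN·m and M_C = 144.6 kN·m (hogging).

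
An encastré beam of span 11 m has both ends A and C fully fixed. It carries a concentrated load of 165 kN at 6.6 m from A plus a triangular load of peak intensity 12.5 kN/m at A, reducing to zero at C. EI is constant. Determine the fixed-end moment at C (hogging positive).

M_C = 311.8 kN·m

Release both end moments; the primary structure is a simply-supported span AC with redundants M_A and M_C.
End rotations of the released simple span under the applied load (×1/EI):
  at A: point load 165 at a = 6.6: Pab(L + b)/(6LEI) = 1118/EI
  at C: point load 165 at a = 6.6: Pab(L + a)/(6LEI) = 1278/EI
  at A: triangular load, peak 12.5: w₀L³/(45EI) = 369.7/EI
  at C: triangular load, peak 12.5: 7w₀L³/(360EI) = 323.5/EI
  θ_A0 = 1488/EI,  θ_C0 = 1601/EI
Flexibility coefficients: a unit moment at one end gives L/(3EI) there and L/(6EI) at the far end, so f₁₁ = f₂₂ = 3.667/EI and f₁₂ = f₂₁ = 1.833/EI.
Compatibility — zero rotation at each built-in end:
  3.667 M_A + 1.833 M_C = 1488
  1.833 M_A + 3.667 M_C = 1601
Solving the pair gives M_A = 249.9 kN·m and M_C = 311.8 kN·m (hogging).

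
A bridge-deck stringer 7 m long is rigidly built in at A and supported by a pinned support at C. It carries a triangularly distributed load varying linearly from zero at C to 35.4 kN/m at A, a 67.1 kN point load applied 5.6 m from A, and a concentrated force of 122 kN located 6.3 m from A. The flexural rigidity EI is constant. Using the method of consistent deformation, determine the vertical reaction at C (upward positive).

Take the reaction at C as the redundant and release it; the primary structure is a cantilever fixed at A.
Primary-structure tip deflection at C by superposition:
  triangular load, peak 35.4 at the fixed end: w₀L⁴/(30EI) = 2833/EI
  point load 67.1 at a = 5.6: Pa²(3L − a)/(6EI) = 5401/EI
  point load 122 at a = 6.3: Pa²(3L − a)/(6EI) = 11863/EI
  δ_0 = 20097/EI
Flexibility coefficient — unit upward force at C: δ_{CC} = L³/(3EI) = 114.3/EI.
The prop prevents deflection at C: R_C = δ_0/δ_{CC} = 20097/114.3 = 175.8 kN.

R_C = 175.8 kN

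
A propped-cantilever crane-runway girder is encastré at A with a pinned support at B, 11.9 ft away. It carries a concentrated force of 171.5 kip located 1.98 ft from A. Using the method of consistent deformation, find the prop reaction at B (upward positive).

R_B = 6.727 kip

Choose R_B as the redundant. The primary structure is the cantilever fixed at A.
Downward deflection at the released point B due to the loads:
  point load 171.5 at a = 1.98: Pa²(3L − a)/(6EI) = 3779/EI
Flexibility coefficient — unit upward force at B: δ_{BB} = L³/(3EI) = 561.7/EI.
The prop prevents deflection at B: R_B = δ_0/δ_{BB} = 3779/561.7 = 6.727 kip.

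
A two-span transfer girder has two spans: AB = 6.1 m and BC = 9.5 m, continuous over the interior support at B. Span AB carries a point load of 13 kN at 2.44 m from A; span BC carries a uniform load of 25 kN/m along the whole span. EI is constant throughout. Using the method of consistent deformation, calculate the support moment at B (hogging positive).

Take M_B as the redundant. Released structure: two simple spans AB and BC with a hinge at B.
End slopes at the hinge B, treating each span as simply supported:
  span AB: point load 13 at a = 2.44: Pab(L + a)/(6LEI) = 27.09/EI
  span BC: UDL 25: wL³/(24EI) = 893.1/EI
  relative rotation θ_0 = (27.09 + 893.1)/EI = 920.2/EI
A unit hogging moment at B produces rotation L₁/(3EI) + L₂/(3EI) = 5.2/EI.
Slope continuity at B: θ_0 = M_B·5.2/EI, so M_B = 920.2/5.2 = 177 kN·m (hogging).

M_B = 177 kN·m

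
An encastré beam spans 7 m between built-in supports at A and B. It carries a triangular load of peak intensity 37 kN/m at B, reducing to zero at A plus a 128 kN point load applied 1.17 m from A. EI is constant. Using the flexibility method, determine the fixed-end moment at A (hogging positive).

M_A = 164.3 kN·m

Take the two fixed-end moments M_A, M_B as redundants; the released structure is the simple span AB.
On the primary (simply-supported) span, the end slopes from the loading are:
  at A: triangular load, peak 37: 7w₀L³/(360EI) = 246.8/EI
  at B: triangular load, peak 37: w₀L³/(45EI) = 282/EI
  at A: point load 128 at a = 1.17: Pab(L + b)/(6LEI) = 266.7/EI
  at B: point load 128 at a = 1.17: Pab(L + a)/(6LEI) = 169.8/EI
  θ_A0 = 513.5/EI,  θ_B0 = 451.9/EI
Flexibility coefficients: a unit moment at one end gives L/(3EI) there and L/(6EI) at the far end, so f₁₁ = f₂₂ = 2.333/EI and f₁₂ = f₂₁ = 1.167/EI.
Compatibility — zero rotation at each built-in end:
  2.333 M_A + 1.167 M_B = 513.5
  1.167 M_A + 2.333 M_B = 451.9
Solving the pair gives M_A = 164.3 kN·m and M_B = 111.5 kN·m (hogging).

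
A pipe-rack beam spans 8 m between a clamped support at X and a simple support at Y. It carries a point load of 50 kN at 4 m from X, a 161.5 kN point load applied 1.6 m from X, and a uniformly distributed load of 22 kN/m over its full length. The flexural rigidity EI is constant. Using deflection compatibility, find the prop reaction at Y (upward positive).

R_Y = 90.67 kN

Release the roller at Y. Primary structure: cantilever fixed at X.
Downward deflection at the released point Y due to the loads:
  point load 50 at a = 4: Pa²(3L − a)/(6EI) = 2667/EI
  point load 161.5 at a = 1.6: Pa²(3L − a)/(6EI) = 1544/EI
  UDL 22: wL⁴/(8EI) = 11264/EI
  δ_0 = 15474/EI
Tip deflection under a unit load at Y: L³/(3EI) = 170.7/EI.
The prop prevents deflection at Y: R_Y = δ_0/δ_{YY} = 15474/170.7 = 90.67 kN.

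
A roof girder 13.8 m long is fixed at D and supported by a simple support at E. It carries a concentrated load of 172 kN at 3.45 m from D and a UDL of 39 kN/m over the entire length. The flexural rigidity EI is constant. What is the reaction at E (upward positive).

Choose R_E as the redundant. The primary structure is the cantilever fixed at D.
Free-end deflection of the primary structure under the applied loading (downward +):
  point load 172 at a = 3.45: Pa²(3L − a)/(6EI) = 12949/EI
  UDL 39: wL⁴/(8EI) = 176804/EI
  δ_0 = 189752/EI
Tip deflection under a unit load at E: L³/(3EI) = 876/EI.
Compatibility at E: δ_0 − R_E·δ_{EE} = 0, so R_E = 189752/876 = 216.6 kN.

R_E = 216.6 kN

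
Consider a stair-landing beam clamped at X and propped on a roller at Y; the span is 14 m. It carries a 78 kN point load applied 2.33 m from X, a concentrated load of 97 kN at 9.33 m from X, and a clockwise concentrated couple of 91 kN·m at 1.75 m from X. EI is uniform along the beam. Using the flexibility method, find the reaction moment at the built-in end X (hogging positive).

Remove the prop at Y; the released (primary) structure is a cantilever built in at X.
Free-end deflection of the primary structure under the applied loading (downward +):
  point load 78 at a = 2.33: Pa²(3L − a)/(6EI) = 2800/EI
  point load 97 at a = 9.33: Pa²(3L − a)/(6EI) = 45976/EI
  clockwise couple 91 at a = 1.75: M₀a(2L − a)/(2EI) = 2090/EI
  δ_0 = 50866/EI
Tip deflection under a unit load at Y: L³/(3EI) = 914.7/EI.
The prop prevents deflection at Y: R_Y = δ_0/δ_{YY} = 50866/914.7 = 55.61 kN.
Moment equilibrium about X: M_X = Σ(load moments about X) − R_Y·L = 1178 − 55.61×14 = 399.2 kN·m.

M_X = 399.2 kN·m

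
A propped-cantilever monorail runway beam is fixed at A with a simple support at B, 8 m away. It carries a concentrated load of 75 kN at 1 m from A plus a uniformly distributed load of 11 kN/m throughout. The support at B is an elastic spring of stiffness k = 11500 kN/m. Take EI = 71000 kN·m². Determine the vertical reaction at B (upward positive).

Remove the prop at B; the released (primary) structure is a cantilever built in at A.
Primary-structure tip deflection at B by superposition:
  point load 75 at a = 1: Pa²(3L − a)/(6EI) = 287.5/EI
  UDL 11: wL⁴/(8EI) = 5632/EI
  δ_0 = 5920/EI
Flexibility coefficient — unit upward force at B: δ_{BB} = L³/(3EI) = 170.7/EI.
With EI = 71000 kN·m²: δ_0 = 0.083373 m and δ_{BB} = 0.002404 m/kN.
Compatibility — the spring shortens by R_B/k under the reaction it provides: δ_0 − R_B·δ_{BB} = R_B/k. With 1/k = 0.000087 m/kN, R_B = δ_0 / (δ_{BB} + 1/k) = 0.083373 / (0.002404 + 0.000087) = 33.47 kN.

R_B = 33.47 kN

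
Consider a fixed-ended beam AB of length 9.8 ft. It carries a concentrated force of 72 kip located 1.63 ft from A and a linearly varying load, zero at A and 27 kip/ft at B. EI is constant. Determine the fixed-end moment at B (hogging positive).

M_B = 145.9 kip·ft

Take the two fixed-end moments M_A, M_B as redundants; the released structure is the simple span AB.
Simple-span end rotations at A and B under the given loads:
  at A: point load 72 at a = 1.63: Pab(L + b)/(6LEI) = 293/EI
  at B: point load 72 at a = 1.63: Pab(L + a)/(6LEI) = 186.4/EI
  at A: triangular load, peak 27: 7w₀L³/(360EI) = 494.1/EI
  at B: triangular load, peak 27: w₀L³/(45EI) = 564.7/EI
  θ_A0 = 787.2/EI,  θ_B0 = 751.1/EI
Flexibility coefficients: a unit moment at one end gives L/(3EI) there and L/(6EI) at the far end, so f₁₁ = f₂₂ = 3.267/EI and f₁₂ = f₂₁ = 1.633/EI.
Compatibility — zero rotation at each built-in end:
  3.267 M_A + 1.633 M_B = 787.2
  1.633 M_A + 3.267 M_B = 751.1
Solving the pair gives M_A = 168 kip·ft and M_B = 145.9 kip·ft (hogging).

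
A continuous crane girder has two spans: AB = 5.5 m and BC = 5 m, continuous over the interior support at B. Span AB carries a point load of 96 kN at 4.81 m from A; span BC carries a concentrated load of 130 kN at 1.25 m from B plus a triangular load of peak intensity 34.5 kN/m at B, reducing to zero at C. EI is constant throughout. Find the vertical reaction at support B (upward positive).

Release continuity at B by inserting a hinge; the redundant is the internal moment M_B. The primary structure is two simply-supported spans AB and BC.
End slopes at the hinge B, treating each span as simply supported:
  span AB: point load 96 at a = 4.81: Pab(L + a)/(6LEI) = 99.54/EI
  span BC: point load 130 at a = 1.25: Pab(L + b)/(6LEI) = 177.7/EI
  span BC: triangular load, peak 34.5: w₀L³/(45EI) = 95.83/EI
  relative rotation θ_0 = (99.54 + 273.6)/EI = 373.1/EI
A unit hogging moment at B produces rotation L₁/(3EI) + L₂/(3EI) = 3.5/EI.
Slope continuity at B: θ_0 = M_B·3.5/EI, so M_B = 373.1/3.5 = 106.6 kN·m (hogging).
Span AB, ΣM about A with M_B applied at B: R_B^{AB}·5.5 = 461.8 + 106.6, so R_B^{AB} = 103.3 kN and R_A = 96 − 103.3 = -7.339 kN.
Span BC, ΣM about C: R_B^{BC}·5 = 775 + 106.6, so R_B^{BC} = 176.3 kN and R_C = 216.2 − 176.3 = 39.93 kN.
R_B = 103.3 + 176.3 = 279.7 kN.

R_B = 279.7 kN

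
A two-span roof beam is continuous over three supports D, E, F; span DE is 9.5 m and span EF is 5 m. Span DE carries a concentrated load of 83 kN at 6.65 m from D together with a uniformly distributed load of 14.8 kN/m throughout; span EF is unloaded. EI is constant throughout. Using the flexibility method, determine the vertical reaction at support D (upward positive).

Take M_E as the redundant. Released structure: two simple spans DE and EF with a hinge at E.
Discontinuity in slope at E on the released structure — sum the simple-span end rotations:
  span DE: point load 83 at a = 6.65: Pab(L + a)/(6LEI) = 445.7/EI
  span DE: UDL 14.8: wL³/(24EI) = 528.7/EI
  relative rotation θ_0 = (974.4 + 0)/EI = 974.4/EI
A unit hogging moment at E produces rotation L₁/(3EI) + L₂/(3EI) = 4.833/EI.
Slope continuity at E: θ_0 = M_E·4.833/EI, so M_E = 974.4/4.833 = 201.6 kN·m (hogging).
Span DE, ΣM about D with M_E applied at E: R_E^{DE}·9.5 = 1220 + 201.6, so R_E^{DE} = 149.6 kN and R_D = 223.6 − 149.6 = 73.98 kN.

R_D = 73.98 kN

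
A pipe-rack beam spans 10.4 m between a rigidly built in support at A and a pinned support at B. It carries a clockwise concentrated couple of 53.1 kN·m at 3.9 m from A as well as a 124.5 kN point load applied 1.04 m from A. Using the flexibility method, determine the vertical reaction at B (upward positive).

R_B = 6.472 kN

Choose R_B as the redundant. The primary structure is the cantilever fixed at A.
Downward deflection at the released point B due to the loads:
  clockwise couple 53.1 at a = 3.9: M₀a(2L − a)/(2EI) = 1750/EI
  point load 124.5 at a = 1.04: Pa²(3L − a)/(6EI) = 676.9/EI
  δ_0 = 2427/EI
Tip deflection under a unit load at B: L³/(3EI) = 375/EI.
Compatibility at B: δ_0 − R_B·δ_{BB} = 0, so R_B = 2427/375 = 6.472 kN.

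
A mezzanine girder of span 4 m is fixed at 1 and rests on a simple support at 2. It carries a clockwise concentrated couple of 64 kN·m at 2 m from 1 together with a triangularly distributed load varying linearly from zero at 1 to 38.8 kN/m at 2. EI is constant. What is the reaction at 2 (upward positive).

R_2 = 60.68 kN

Choose R_2 as the redundant. The primary structure is the cantilever fixed at 1.
Free-end deflection of the primary structure under the applied loading (downward +):
  clockwise couple 64 at a = 2: M₀a(2L − a)/(2EI) = 384/EI
  triangular load, peak 38.8 at the free end: 11w₀L⁴/(120EI) = 910.5/EI
  δ_0 = 1295/EI
Flexibility coefficient — unit upward force at 2: δ_{22} = L³/(3EI) = 21.33/EI.
Compatibility at 2: δ_0 − R_2·δ_{22} = 0, so R_2 = 1295/21.33 = 60.68 kN.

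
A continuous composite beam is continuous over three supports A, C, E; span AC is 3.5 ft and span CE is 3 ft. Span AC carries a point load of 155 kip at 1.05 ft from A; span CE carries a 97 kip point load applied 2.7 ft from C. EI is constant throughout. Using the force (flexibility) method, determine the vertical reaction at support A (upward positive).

Release continuity at C by inserting a hinge; the redundant is the internal moment M_C. The primary structure is two simply-supported spans AC and CE.
Rotations at C on the released spans (each span's end-slope, ×1/EI):
  span AC: point load 155 at a = 1.05: Pab(L + a)/(6LEI) = 86.39/EI
  span CE: point load 97 at a = 2.7: Pab(L + b)/(6LEI) = 14.4/EI
  relative rotation θ_0 = (86.39 + 14.4)/EI = 100.8/EI
A unit hogging moment at C produces rotation L₁/(3EI) + L₂/(3EI) = 2.167/EI.
Compatibility: M_C·(L₁+L₂)/(3EI) = θ_0, giving M_C = 46.52 kip·ft (hogging).
Span AC, ΣM about A with M_C applied at C: R_C^{AC}·3.5 = 162.8 + 46.52, so R_C^{AC} = 59.79 kip and R_A = 155 − 59.79 = 95.21 kip.

R_A = 95.21 kip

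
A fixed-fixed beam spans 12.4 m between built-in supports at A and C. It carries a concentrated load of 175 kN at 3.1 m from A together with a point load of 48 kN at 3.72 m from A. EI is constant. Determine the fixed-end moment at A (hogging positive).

Take the two fixed-end moments M_A, M_C as redundants; the released structure is the simple span AC.
On the primary (simply-supported) span, the end slopes from the loading are:
  at A: point load 175 at a = 3.1: Pab(L + b)/(6LEI) = 1472/EI
  at C: point load 175 at a = 3.1: Pab(L + a)/(6LEI) = 1051/EI
  at A: point load 48 at a = 3.72: Pab(L + b)/(6LEI) = 439.1/EI
  at C: point load 48 at a = 3.72: Pab(L + a)/(6LEI) = 335.8/EI
  θ_A0 = 1911/EI,  θ_C0 = 1387/EI
Flexibility coefficients: a unit moment at one end gives L/(3EI) there and L/(6EI) at the far end, so f₁₁ = f₂₂ = 4.133/EI and f₁₂ = f₂₁ = 2.067/EI.
Compatibility — zero rotation at each built-in end:
  4.133 M_A + 2.067 M_C = 1911
  2.067 M_A + 4.133 M_C = 1387
Solving the pair gives M_A = 392.7 kN·m and M_C = 139.2 kN·m (hogging).

M_A = 392.7 kN·m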